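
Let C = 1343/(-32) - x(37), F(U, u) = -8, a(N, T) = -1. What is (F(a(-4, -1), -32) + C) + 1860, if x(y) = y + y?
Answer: 55553/32 ≈ 1736.0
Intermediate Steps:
x(y) = 2*y
C = -3711/32 (C = 1343/(-32) - 2*37 = 1343*(-1/32) - 1*74 = -1343/32 - 74 = -3711/32 ≈ -115.97)
(F(a(-4, -1), -32) + C) + 1860 = (-8 - 3711/32) + 1860 = -3967/32 + 1860 = 55553/32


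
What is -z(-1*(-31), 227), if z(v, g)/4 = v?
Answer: -124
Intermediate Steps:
z(v, g) = 4*v
-z(-1*(-31), 227) = -4*(-1*(-31)) = -4*31 = -1*124 = -124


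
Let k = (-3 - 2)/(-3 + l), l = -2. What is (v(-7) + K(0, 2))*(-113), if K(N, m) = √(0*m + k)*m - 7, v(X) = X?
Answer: 1356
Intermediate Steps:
k = 1 (k = (-3 - 2)/(-3 - 2) = -5/(-5) = -5*(-⅕) = 1)
K(N, m) = -7 + m (K(N, m) = √(0*m + 1)*m - 7 = √(0 + 1)*m - 7 = √1*m - 7 = 1*m - 7 = m - 7 = -7 + m)
(v(-7) + K(0, 2))*(-113) = (-7 + (-7 + 2))*(-113) = (-7 - 5)*(-113) = -12*(-113) = 1356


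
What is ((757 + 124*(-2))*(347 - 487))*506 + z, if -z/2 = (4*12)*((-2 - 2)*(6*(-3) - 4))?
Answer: -36066008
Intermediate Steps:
z = -8448 (z = -2*4*12*(-2 - 2)*(6*(-3) - 4) = -96*(-4*(-18 - 4)) = -96*(-4*(-22)) = -96*88 = -2*4224 = -8448)
((757 + 124*(-2))*(347 - 487))*506 + z = ((757 + 124*(-2))*(347 - 487))*506 - 8448 = ((757 - 248)*(-140))*506 - 8448 = (509*(-140))*506 - 8448 = -71260*506 - 8448 = -36057560 - 8448 = -36066008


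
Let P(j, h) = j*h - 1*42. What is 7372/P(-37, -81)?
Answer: 7372/2955 ≈ 2.4948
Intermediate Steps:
P(j, h) = -42 + h*j (P(j, h) = h*j - 42 = -42 + h*j)
7372/P(-37, -81) = 7372/(-42 - 81*(-37)) = 7372/(-42 + 2997) = 7372/2955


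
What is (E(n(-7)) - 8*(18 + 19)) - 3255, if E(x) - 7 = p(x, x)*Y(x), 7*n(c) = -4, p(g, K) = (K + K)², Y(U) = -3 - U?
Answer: -1216680/343 ≈ -3547.2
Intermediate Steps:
p(g, K) = 4*K² (p(g, K) = (2*K)² = 4*K²)
n(c) = -4/7 (n(c) = (⅐)*(-4) = -4/7)
E(x) = 7 + 4*x²*(-3 - x) (E(x) = 7 + (4*x²)*(-3 - x) = 7 + 4*x²*(-3 - x))
(E(n(-7)) - 8*(18 + 19)) - 3255 = ((7 - 4*(-4/7)²*(3 - 4/7)) - 8*(18 + 19)) - 3255 = ((7 - 4*16/49*17/7) - 8*37) - 3255 = ((7 - 1088/343) - 296) - 3255 = (1313/343 - 296) - 3255 = -100215/343 - 3255 = -1216680/343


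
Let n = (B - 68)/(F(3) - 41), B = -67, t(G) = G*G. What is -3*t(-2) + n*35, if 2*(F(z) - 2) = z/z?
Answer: 1218/11 ≈ 110.73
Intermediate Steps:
F(z) = 5/2 (F(z) = 2 + (z/z)/2 = 2 + (½)*1 = 2 + ½ = 5/2)
t(G) = G²
n = 270/77 (n = (-67 - 68)/(5/2 - 41) = -135/(-77/2) = -135*(-2/77) = 270/77 ≈ 3.5065)
-3*t(-2) + n*35 = -3*(-2)² + (270/77)*35 = -3*4 + 1350/11 = -12 + 1350/11 = 1218/11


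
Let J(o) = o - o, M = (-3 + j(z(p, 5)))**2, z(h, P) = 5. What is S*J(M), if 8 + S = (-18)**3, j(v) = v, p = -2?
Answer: 0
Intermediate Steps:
M = 4 (M = (-3 + 5)**2 = 2**2 = 4)
J(o) = 0
S = -5840 (S = -8 + (-18)**3 = -8 - 5832 = -5840)
S*J(M) = -5840*0 = 0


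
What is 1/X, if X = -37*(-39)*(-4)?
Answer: -1/5772 ≈ -0.00017325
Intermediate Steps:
X = -5772 (X = 1443*(-4) = -5772)
1/X = 1/(-5772) = -1/5772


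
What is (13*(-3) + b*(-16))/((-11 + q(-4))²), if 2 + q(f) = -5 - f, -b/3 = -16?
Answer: -807/196 ≈ -4.1173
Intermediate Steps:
b = 48 (b = -3*(-16) = 48)
q(f) = -7 - f (q(f) = -2 + (-5 - f) = -7 - f)
(13*(-3) + b*(-16))/((-11 + q(-4))²) = (13*(-3) + 48*(-16))/((-11 + (-7 - 1*(-4)))²) = (-39 - 768)/((-11 + (-7 + 4))²) = -807/(-11 - 3)² = -807/((-14)²) = -807/196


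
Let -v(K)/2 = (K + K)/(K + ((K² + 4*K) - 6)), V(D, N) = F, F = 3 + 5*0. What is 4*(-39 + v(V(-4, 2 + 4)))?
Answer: -476/3 ≈ -158.67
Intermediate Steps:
F = 3 (F = 3 + 0 = 3)
V(D, N) = 3
v(K) = -4*K/(-6 + K² + 5*K) (v(K) = -2*(K + K)/(K + ((K² + 4*K) - 6)) = -2*2*K/(K + (-6 + K² + 4*K)) = -2*2*K/(-6 + K² + 5*K) = -4*K/(-6 + K² + 5*K))
4*(-39 + v(V(-4, 2 + 4))) = 4*(-39 - 4*3/(-6 + 3² + 5*3)) = 4*(-39 - 4*3/(-6 + 9 + 15)) = 4*(-39 - 4*3/18) = 4*(-39 - 4*3*1/18) = 4*(-39 - ⅔) = 4*(-119/3) = -476/3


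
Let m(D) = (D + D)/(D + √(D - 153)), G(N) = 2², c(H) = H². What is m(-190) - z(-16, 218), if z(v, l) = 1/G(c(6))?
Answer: 252357/145772 + 2660*I*√7/36443 ≈ 1.7312 + 0.19312*I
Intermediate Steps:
G(N) = 4
z(v, l) = ¼ (z(v, l) = 1/4 = ¼)
m(D) = 2*D/(D + √(-153 + D)) (m(D) = (2*D)/(D + √(-153 + D)) = 2*D/(D + √(-153 + D)))
m(-190) - z(-16, 218) = 2*(-190)/(-190 + √(-153 - 190)) - 1*¼ = 2*(-190)/(-190 + √(-343)) - ¼ = 2*(-190)/(-190 + 7*I*√7) - ¼ = -380/(-190 + 7*I*√7) - ¼ = -¼ - 380/(-190 + 7*I*√7)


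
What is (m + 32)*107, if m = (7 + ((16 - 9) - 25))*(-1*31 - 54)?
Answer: 103469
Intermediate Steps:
m = 935 (m = (7 + (7 - 25))*(-31 - 54) = (7 - 18)*(-85) = -11*(-85) = 935)
(m + 32)*107 = (935 + 32)*107 = 967*107 = 103469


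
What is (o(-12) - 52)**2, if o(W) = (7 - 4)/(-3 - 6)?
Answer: 24649/9 ≈ 2738.8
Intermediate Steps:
o(W) = -1/3 (o(W) = 3/(-9) = 3*(-1/9) = -1/3)
(o(-12) - 52)**2 = (-1/3 - 52)**2 = (-157/3)**2 = 24649/9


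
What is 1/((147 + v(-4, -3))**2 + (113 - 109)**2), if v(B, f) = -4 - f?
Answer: 1/21332 ≈ 4.6878e-5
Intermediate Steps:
1/((147 + v(-4, -3))**2 + (113 - 109)**2) = 1/((147 + (-4 - 1*(-3)))**2 + (113 - 109)**2) = 1/((147 + (-4 + 3))**2 + 4**2) = 1/((147 - 1)**2 + 16) = 1/(146**2 + 16) = 1/(21316 + 16) = 1/21332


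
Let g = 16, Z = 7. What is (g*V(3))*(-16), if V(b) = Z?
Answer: -1792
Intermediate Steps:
V(b) = 7
(g*V(3))*(-16) = (16*7)*(-16) = 112*(-16) = -1792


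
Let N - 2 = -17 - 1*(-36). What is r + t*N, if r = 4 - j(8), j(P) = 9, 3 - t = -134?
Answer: 2872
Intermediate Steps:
t = 137 (t = 3 - 1*(-134) = 3 + 134 = 137)
N = 21 (N = 2 + (-17 - 1*(-36)) = 2 + (-17 + 36) = 2 + 19 = 21)
r = -5 (r = 4 - 1*9 = 4 - 9 = -5)
r + t*N = -5 + 137*21 = -5 + 2877 = 2872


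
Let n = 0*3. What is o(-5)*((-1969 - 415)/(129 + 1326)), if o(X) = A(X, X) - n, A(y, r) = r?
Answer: 2384/291 ≈ 8.1924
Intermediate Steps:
n = 0
o(X) = X (o(X) = X - 1*0 = X + 0 = X)
o(-5)*((-1969 - 415)/(129 + 1326)) = -5*(-1969 - 415)/(129 + 1326) = -(-11920)/1455 = -5*(-2384/1455) = 2384/291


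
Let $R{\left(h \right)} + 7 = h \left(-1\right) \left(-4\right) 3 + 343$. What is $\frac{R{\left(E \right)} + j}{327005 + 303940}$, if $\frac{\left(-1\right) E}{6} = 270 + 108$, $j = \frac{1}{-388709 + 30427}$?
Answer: $- \frac{9630620161}{226056236490} \approx -0.042603$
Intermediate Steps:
$j = - \frac{1}{358282}$ ($j = \frac{1}{-358282} = - \frac{1}{358282} \approx -2.7911 \cdot 10^{-6}$)
$E = -2268$ ($E = - 6 \left(270 + 108\right) = \left(-6\right) 378 = -2268$)
$R{\left(h \right)} = 336 + 12 h$ ($R{\left(h \right)} = -7 + \left(h \left(-1\right) \left(-4\right) 3 + 343\right) = -7 + \left(h 4 \cdot 3 + 343\right) = -7 + \left(h 12 + 343\right) = -7 + \left(12 h + 343\right) = -7 + \left(343 + 12 h\right) = 336 + 12 h$)
$\frac{R{\left(E \right)} + j}{327005 + 303940} = \frac{\left(336 + 12 \left(-2268\right)\right) - \frac{1}{358282}}{327005 + 303940} = \frac{\left(336 - 27216\right) - \frac{1}{358282}}{630945} = \left(-26880 - \frac{1}{358282}\right) \frac{1}{630945} = \left(- \frac{9630620161}{358282}\right) \frac{1}{630945} = - \frac{9630620161}{226056236490}$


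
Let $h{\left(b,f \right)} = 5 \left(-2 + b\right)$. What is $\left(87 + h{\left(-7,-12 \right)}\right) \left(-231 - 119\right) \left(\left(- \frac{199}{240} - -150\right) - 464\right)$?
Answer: $\frac{18511955}{4} \approx 4.628 \cdot 10^{6}$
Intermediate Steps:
$h{\left(b,f \right)} = -10 + 5 b$
$\left(87 + h{\left(-7,-12 \right)}\right) \left(-231 - 119\right) \left(\left(- \frac{199}{240} - -150\right) - 464\right) = \left(87 + \left(-10 + 5 \left(-7\right)\right)\right) \left(-231 - 119\right) \left(\left(- \frac{199}{240} - -150\right) - 464\right) = \left(87 - 45\right) \left(-350\right) \left(\left(\left(-199\right) \frac{1}{240} + 150\right) - 464\right) = \left(87 - 45\right) \left(-350\right) \left(\left(- \frac{199}{240} + 150\right) - 464\right) = 42 \left(-350\right) \left(\frac{35801}{240} - 464\right) = \left(-14700\right) \left(- \frac{75559}{240}\right) = \frac{18511955}{4}$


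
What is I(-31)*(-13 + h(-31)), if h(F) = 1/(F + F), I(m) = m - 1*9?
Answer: 16140/31 ≈ 520.65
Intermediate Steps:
I(m) = -9 + m (I(m) = m - 9 = -9 + m)
h(F) = 1/(2*F)
I(-31)*(-13 + h(-31)) = (-9 - 31)*(-13 + (½)/(-31)) = -40*(-13 + (½)*(-1/31)) = -40*(-13 - 1/62) = -40*(-807/62) = 16140/31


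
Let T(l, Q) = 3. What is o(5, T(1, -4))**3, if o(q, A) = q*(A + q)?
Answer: 64000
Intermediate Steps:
o(5, T(1, -4))**3 = (5*(3 + 5))**3 = (5*8)**3 = 40**3 = 64000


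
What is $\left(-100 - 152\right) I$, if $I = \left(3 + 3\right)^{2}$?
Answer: $-9072$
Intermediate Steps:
$I = 36$ ($I = 6^{2} = 36$)
$\left(-100 - 152\right) I = \left(-100 - 152\right) 36 = \left(-252\right) 36 = -9072$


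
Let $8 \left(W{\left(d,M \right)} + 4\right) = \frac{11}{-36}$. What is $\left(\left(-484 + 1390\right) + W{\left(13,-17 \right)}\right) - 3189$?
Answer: $- \frac{658667}{288} \approx -2287.0$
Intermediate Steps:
$W{\left(d,M \right)} = - \frac{1163}{288}$ ($W{\left(d,M \right)} = -4 + \frac{11 \frac{1}{-36}}{8} = -4 + \frac{11 \left(- \frac{1}{36}\right)}{8} = -4 + \frac{1}{8} \left(- \frac{11}{36}\right) = -4 - \frac{11}{288} = - \frac{1163}{288}$)
$\left(\left(-484 + 1390\right) + W{\left(13,-17 \right)}\right) - 3189 = \left(\left(-484 + 1390\right) - \frac{1163}{288}\right) - 3189 = \left(906 - \frac{1163}{288}\right) - 3189 = \frac{259765}{288} - 3189 = - \frac{658667}{288}$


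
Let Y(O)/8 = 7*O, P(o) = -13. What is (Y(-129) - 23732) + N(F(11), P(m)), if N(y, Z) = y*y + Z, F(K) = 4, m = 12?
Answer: -30953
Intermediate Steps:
Y(O) = 56*O (Y(O) = 8*(7*O) = 56*O)
N(y, Z) = Z + y**2 (N(y, Z) = y**2 + Z = Z + y**2)
(Y(-129) - 23732) + N(F(11), P(m)) = (56*(-129) - 23732) + (-13 + 4**2) = (-7224 - 23732) + (-13 + 16) = -30956 + 3 = -30953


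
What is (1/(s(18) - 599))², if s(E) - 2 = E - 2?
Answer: 1/337561 ≈ 2.9624e-6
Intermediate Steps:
s(E) = E (s(E) = 2 + (E - 2) = 2 + (-2 + E) = E)
(1/(s(18) - 599))² = (1/(18 - 599))² = (1/(-581))² = (-1/581)² = 1/337561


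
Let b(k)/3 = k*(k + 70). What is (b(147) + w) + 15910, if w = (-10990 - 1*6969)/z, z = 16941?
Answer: 1890716228/16941 ≈ 1.1161e+5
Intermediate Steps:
b(k) = 3*k*(70 + k) (b(k) = 3*(k*(k + 70)) = 3*(k*(70 + k)) = 3*k*(70 + k))
w = -17959/16941 (w = (-10990 - 1*6969)/16941 = (-10990 - 6969)*(1/16941) = -17959*1/16941 = -17959/16941 ≈ -1.0601)
(b(147) + w) + 15910 = (3*147*(70 + 147) - 17959/16941) + 15910 = (3*147*217 - 17959/16941) + 15910 = (95697 - 17959/16941) + 15910 = 1621184918/16941 + 15910 = 1890716228/16941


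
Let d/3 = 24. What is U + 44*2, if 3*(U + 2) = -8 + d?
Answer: 322/3 ≈ 107.33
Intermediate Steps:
d = 72 (d = 3*24 = 72)
U = 58/3 (U = -2 + (-8 + 72)/3 = -2 + (⅓)*64 = -2 + 64/3 = 58/3 ≈ 19.333)
U + 44*2 = 58/3 + 44*2 = 58/3 + 88 = 322/3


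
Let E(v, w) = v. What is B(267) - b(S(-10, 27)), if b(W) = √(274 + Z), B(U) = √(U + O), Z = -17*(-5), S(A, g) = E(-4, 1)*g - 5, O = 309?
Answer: 24 - √359 ≈ 5.0527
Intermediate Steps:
S(A, g) = -5 - 4*g (S(A, g) = -4*g - 5 = -5 - 4*g)
Z = 85
B(U) = √(309 + U) (B(U) = √(U + 309) = √(309 + U))
b(W) = √359 (b(W) = √(274 + 85) = √359)
B(267) - b(S(-10, 27)) = √(309 + 267) - √359 = √576 - √359 = 24 - √359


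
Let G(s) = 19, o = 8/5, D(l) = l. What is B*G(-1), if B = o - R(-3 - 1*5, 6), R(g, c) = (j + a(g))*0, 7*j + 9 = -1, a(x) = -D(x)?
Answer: 152/5 ≈ 30.400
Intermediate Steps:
o = 8/5 (o = 8*(⅕) = 8/5 ≈ 1.6000)
a(x) = -x
j = -10/7 (j = -9/7 + (⅐)*(-1) = -9/7 - ⅐ = -10/7 ≈ -1.4286)
R(g, c) = 0 (R(g, c) = (-10/7 - g)*0 = 0)
B = 8/5 (B = 8/5 - 1*0 = 8/5 + 0 = 8/5 ≈ 1.6000)
B*G(-1) = (8/5)*19 = 152/5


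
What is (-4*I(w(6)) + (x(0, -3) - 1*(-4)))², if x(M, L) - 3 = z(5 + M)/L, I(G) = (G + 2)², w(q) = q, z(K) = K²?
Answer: 595984/9 ≈ 66221.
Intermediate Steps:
I(G) = (2 + G)²
x(M, L) = 3 + (5 + M)²/L
(-4*I(w(6)) + (x(0, -3) - 1*(-4)))² = (-4*(2 + 6)² + ((3 + (5 + 0)²/(-3)) - 1*(-4)))² = (-4*8² + ((3 - ⅓*5²) + 4))² = (-4*64 + ((3 - ⅓*25) + 4))² = (-256 + ((3 - 25/3) + 4))² = (-256 + (-16/3 + 4))² = (-256 - 4/3)² = (-772/3)² = 595984/9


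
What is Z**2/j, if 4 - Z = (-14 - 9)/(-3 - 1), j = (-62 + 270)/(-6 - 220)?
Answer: -5537/1664 ≈ -3.3275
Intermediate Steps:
j = -104/113 (j = 208/(-226) = 208*(-1/226) = -104/113 ≈ -0.92035)
Z = -7/4 (Z = 4 - (-14 - 9)/(-3 - 1) = 4 - (-23)/(-4) = 4 - (-23)*(-1)/4 = 4 - 1*23/4 = 4 - 23/4 = -7/4 ≈ -1.7500)
Z**2/j = (-7/4)**2/(-104/113) = (49/16)*(-113/104) = -5537/1664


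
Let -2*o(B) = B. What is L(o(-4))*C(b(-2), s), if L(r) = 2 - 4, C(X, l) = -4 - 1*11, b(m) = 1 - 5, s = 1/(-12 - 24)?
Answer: 30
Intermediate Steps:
o(B) = -B/2
s = -1/36 (s = 1/(-36) = -1/36 ≈ -0.027778)
b(m) = -4
C(X, l) = -15 (C(X, l) = -4 - 11 = -15)
L(r) = -2
L(o(-4))*C(b(-2), s) = -2*(-15) = 30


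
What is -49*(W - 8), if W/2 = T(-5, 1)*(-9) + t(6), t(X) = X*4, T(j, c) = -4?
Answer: -5488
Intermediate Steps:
t(X) = 4*X
W = 120 (W = 2*(-4*(-9) + 4*6) = 2*(36 + 24) = 2*60 = 120)
-49*(W - 8) = -49*(120 - 8) = -49*112 = -5488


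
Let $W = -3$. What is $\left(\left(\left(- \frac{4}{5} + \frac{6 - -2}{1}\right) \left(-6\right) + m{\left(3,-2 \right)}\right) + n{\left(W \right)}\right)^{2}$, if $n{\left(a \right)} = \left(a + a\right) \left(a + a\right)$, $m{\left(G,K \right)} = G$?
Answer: $\frac{441}{25} \approx 17.64$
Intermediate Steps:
$n{\left(a \right)} = 4 a^{2}$ ($n{\left(a \right)} = 2 a 2 a = 4 a^{2}$)
$\left(\left(\left(- \frac{4}{5} + \frac{6 - -2}{1}\right) \left(-6\right) + m{\left(3,-2 \right)}\right) + n{\left(W \right)}\right)^{2} = \left(\left(\left(- \frac{4}{5} + \frac{6 - -2}{1}\right) \left(-6\right) + 3\right) + 4 \left(-3\right)^{2}\right)^{2} = \left(\left(\left(\left(-4\right) \frac{1}{5} + \left(6 + 2\right) 1\right) \left(-6\right) + 3\right) + 4 \cdot 9\right)^{2} = \left(\left(\left(- \frac{4}{5} + 8 \cdot 1\right) \left(-6\right) + 3\right) + 36\right)^{2} = \left(\left(\left(- \frac{4}{5} + 8\right) \left(-6\right) + 3\right) + 36\right)^{2} = \left(\left(\frac{36}{5} \left(-6\right) + 3\right) + 36\right)^{2} = \left(\left(- \frac{216}{5} + 3\right) + 36\right)^{2} = \left(- \frac{201}{5} + 36\right)^{2} = \left(- \frac{21}{5}\right)^{2} = \frac{441}{25}$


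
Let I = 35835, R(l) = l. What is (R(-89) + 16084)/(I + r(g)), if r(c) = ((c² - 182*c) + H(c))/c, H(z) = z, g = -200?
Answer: 15995/35454 ≈ 0.45115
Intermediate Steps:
r(c) = (c² - 181*c)/c (r(c) = ((c² - 182*c) + c)/c = (c² - 181*c)/c)
(R(-89) + 16084)/(I + r(g)) = (-89 + 16084)/(35835 + (-181 - 200)) = 15995/(35835 - 381) = 15995/35454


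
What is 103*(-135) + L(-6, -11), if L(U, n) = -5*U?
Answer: -13875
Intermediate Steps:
103*(-135) + L(-6, -11) = 103*(-135) - 5*(-6) = -13905 + 30 = -13875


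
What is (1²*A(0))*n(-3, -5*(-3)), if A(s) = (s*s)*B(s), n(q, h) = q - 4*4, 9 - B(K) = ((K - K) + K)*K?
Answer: 0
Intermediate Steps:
B(K) = 9 - K² (B(K) = 9 - ((K - K) + K)*K = 9 - (0 + K)*K = 9 - K*K = 9 - K²)
n(q, h) = -16 + q (n(q, h) = q - 16 = -16 + q)
A(s) = s²*(9 - s²) (A(s) = (s*s)*(9 - s²) = s²*(9 - s²))
(1²*A(0))*n(-3, -5*(-3)) = (1²*(0²*(9 - 1*0²)))*(-16 - 3) = (1*(0*(9 - 1*0)))*(-19) = (1*(0*(9 + 0)))*(-19) = (1*(0*9))*(-19) = (1*0)*(-19) = 0*(-19) = 0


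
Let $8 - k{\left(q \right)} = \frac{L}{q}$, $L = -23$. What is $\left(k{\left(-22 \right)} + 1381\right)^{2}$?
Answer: $\frac{932386225}{484} \approx 1.9264 \cdot 10^{6}$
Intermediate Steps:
$k{\left(q \right)} = 8 + \frac{23}{q}$ ($k{\left(q \right)} = 8 - - \frac{23}{q} = 8 + \frac{23}{q}$)
$\left(k{\left(-22 \right)} + 1381\right)^{2} = \left(\left(8 + \frac{23}{-22}\right) + 1381\right)^{2} = \left(\left(8 + 23 \left(- \frac{1}{22}\right)\right) + 1381\right)^{2} = \left(\left(8 - \frac{23}{22}\right) + 1381\right)^{2} = \left(\frac{153}{22} + 1381\right)^{2} = \left(\frac{30535}{22}\right)^{2} = \frac{932386225}{484}$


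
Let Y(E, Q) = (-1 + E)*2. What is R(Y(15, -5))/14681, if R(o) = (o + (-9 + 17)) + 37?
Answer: 73/14681 ≈ 0.0049724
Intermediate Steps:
Y(E, Q) = -2 + 2*E
R(o) = 45 + o (R(o) = (o + 8) + 37 = (8 + o) + 37 = 45 + o)
R(Y(15, -5))/14681 = (45 + (-2 + 2*15))/14681 = (45 + (-2 + 30))*(1/14681) = (45 + 28)*(1/14681) = 73*(1/14681) = 73/14681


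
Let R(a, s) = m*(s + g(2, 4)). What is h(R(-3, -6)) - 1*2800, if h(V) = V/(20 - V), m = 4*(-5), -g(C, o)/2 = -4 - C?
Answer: -19606/7 ≈ -2800.9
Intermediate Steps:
g(C, o) = 8 + 2*C (g(C, o) = -2*(-4 - C) = 8 + 2*C)
m = -20
R(a, s) = -240 - 20*s (R(a, s) = -20*(s + (8 + 2*2)) = -20*(s + (8 + 4)) = -20*(s + 12) = -20*(12 + s) = -240 - 20*s)
h(R(-3, -6)) - 1*2800 = -(-240 - 20*(-6))/(-20 + (-240 - 20*(-6))) - 1*2800 = -(-240 + 120)/(-20 + (-240 + 120)) - 2800 = -1*(-120)/(-20 - 120) - 2800 = -1*(-120)/(-140) - 2800 = -1*(-120)*(-1/140) - 2800 = -6/7 - 2800 = -19606/7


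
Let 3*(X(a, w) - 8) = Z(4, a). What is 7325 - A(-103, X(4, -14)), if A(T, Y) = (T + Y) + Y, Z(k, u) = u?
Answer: 22228/3 ≈ 7409.3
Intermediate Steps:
X(a, w) = 8 + a/3
A(T, Y) = T + 2*Y
7325 - A(-103, X(4, -14)) = 7325 - (-103 + 2*(8 + (1/3)*4)) = 7325 - (-103 + 2*(8 + 4/3)) = 7325 - (-103 + 2*(28/3)) = 7325 - (-103 + 56/3) = 7325 - 1*(-253/3) = 7325 + 253/3 = 22228/3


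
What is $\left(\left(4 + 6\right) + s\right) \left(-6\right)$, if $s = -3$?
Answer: $-42$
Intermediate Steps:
$\left(\left(4 + 6\right) + s\right) \left(-6\right) = \left(\left(4 + 6\right) - 3\right) \left(-6\right) = \left(10 - 3\right) \left(-6\right) = 7 \left(-6\right) = -42$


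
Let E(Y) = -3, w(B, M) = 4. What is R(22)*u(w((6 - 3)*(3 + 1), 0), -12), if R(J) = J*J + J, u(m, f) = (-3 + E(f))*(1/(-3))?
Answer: 1012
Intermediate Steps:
u(m, f) = 2 (u(m, f) = (-3 - 3)*(1/(-3)) = -6*(-1)/3 = -6*(-⅓) = 2)
R(J) = J + J² (R(J) = J² + J = J + J²)
R(22)*u(w((6 - 3)*(3 + 1), 0), -12) = (22*(1 + 22))*2 = (22*23)*2 = 506*2 = 1012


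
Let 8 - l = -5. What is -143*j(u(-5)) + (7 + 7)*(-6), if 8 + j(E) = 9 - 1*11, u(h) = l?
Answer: 1346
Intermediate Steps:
l = 13 (l = 8 - 1*(-5) = 8 + 5 = 13)
u(h) = 13
j(E) = -10 (j(E) = -8 + (9 - 1*11) = -8 + (9 - 11) = -8 - 2 = -10)
-143*j(u(-5)) + (7 + 7)*(-6) = -143*(-10) + (7 + 7)*(-6) = 1430 + 14*(-6) = 1430 - 84 = 1346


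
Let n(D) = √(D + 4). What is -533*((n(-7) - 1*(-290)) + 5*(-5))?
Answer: -141245 - 533*I*√3 ≈ -1.4125e+5 - 923.18*I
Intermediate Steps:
n(D) = √(4 + D)
-533*((n(-7) - 1*(-290)) + 5*(-5)) = -533*((√(4 - 7) - 1*(-290)) + 5*(-5)) = -533*((√(-3) + 290) - 25) = -533*((I*√3 + 290) - 25) = -533*((290 + I*√3) - 25) = -533*(265 + I*√3) = -141245 - 533*I*√3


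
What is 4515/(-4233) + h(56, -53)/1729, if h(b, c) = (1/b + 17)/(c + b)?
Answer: -435815677/409855992 ≈ -1.0633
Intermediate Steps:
h(b, c) = (17 + 1/b)/(b + c)
4515/(-4233) + h(56, -53)/1729 = 4515/(-4233) + ((1 + 17*56)/(56*(56 - 53)))/1729 = 4515*(-1/4233) + ((1/56)*(1 + 952)/3)*(1/1729) = -1505/1411 + ((1/56)*(1/3)*953)*(1/1729) = -1505/1411 + (953/168)*(1/1729) = -1505/1411 + 953/290472 = -435815677/409855992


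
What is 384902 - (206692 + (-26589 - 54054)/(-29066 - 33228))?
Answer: 11101333097/62294 ≈ 1.7821e+5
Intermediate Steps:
384902 - (206692 + (-26589 - 54054)/(-29066 - 33228)) = 384902 - (206692 - 80643/(-62294)) = 384902 - (206692 - 80643*(-1/62294)) = 384902 - (206692 + 80643/62294) = 384902 - 1*12875752091/62294 = 384902 - 12875752091/62294 = 11101333097/62294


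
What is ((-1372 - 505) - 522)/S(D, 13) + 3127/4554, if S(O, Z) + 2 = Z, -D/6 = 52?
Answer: -990059/4554 ≈ -217.40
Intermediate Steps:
D = -312 (D = -6*52 = -312)
S(O, Z) = -2 + Z
((-1372 - 505) - 522)/S(D, 13) + 3127/4554 = ((-1372 - 505) - 522)/(-2 + 13) + 3127/4554 = (-1877 - 522)/11 + 3127*(1/4554) = -2399*1/11 + 3127/4554 = -2399/11 + 3127/4554 = -990059/4554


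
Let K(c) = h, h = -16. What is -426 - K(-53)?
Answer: -410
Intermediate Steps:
K(c) = -16
-426 - K(-53) = -426 - 1*(-16) = -426 + 16 = -410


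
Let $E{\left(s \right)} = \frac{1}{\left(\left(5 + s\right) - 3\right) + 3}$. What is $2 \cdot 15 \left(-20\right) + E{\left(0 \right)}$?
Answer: $- \frac{2999}{5} \approx -599.8$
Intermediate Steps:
$E{\left(s \right)} = \frac{1}{5 + s}$ ($E{\left(s \right)} = \frac{1}{\left(2 + s\right) + 3} = \frac{1}{5 + s}$)
$2 \cdot 15 \left(-20\right) + E{\left(0 \right)} = 2 \cdot 15 \left(-20\right) + \frac{1}{5 + 0} = 30 \left(-20\right) + \frac{1}{5} = -600 + \frac{1}{5} = - \frac{2999}{5}$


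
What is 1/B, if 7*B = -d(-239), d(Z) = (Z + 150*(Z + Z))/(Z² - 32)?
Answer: 57089/10277 ≈ 5.5550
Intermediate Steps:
d(Z) = 301*Z/(-32 + Z²) (d(Z) = (Z + 150*(2*Z))/(-32 + Z²) = (Z + 300*Z)/(-32 + Z²) = (301*Z)/(-32 + Z²) = 301*Z/(-32 + Z²))
B = 10277/57089 (B = (-301*(-239)/(-32 + (-239)²))/7 = (-301*(-239)/(-32 + 57121))/7 = (-301*(-239)/57089)/7 = (-1*(-71939/57089))/7 = (⅐)*(71939/57089) = 10277/57089 ≈ 0.18002)
1/B = 1/(10277/57089) = 57089/10277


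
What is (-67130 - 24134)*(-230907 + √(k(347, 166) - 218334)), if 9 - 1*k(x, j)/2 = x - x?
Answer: 21073496448 - 182528*I*√54579 ≈ 2.1073e+10 - 4.2642e+7*I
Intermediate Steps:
k(x, j) = 18 (k(x, j) = 18 - 2*(x - x) = 18 - 2*0 = 18 + 0 = 18)
(-67130 - 24134)*(-230907 + √(k(347, 166) - 218334)) = (-67130 - 24134)*(-230907 + √(18 - 218334)) = -91264*(-230907 + √(-218316)) = -91264*(-230907 + 2*I*√54579) = 21073496448 - 182528*I*√54579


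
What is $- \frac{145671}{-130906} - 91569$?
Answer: $- \frac{11986785843}{130906} \approx -91568.0$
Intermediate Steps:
$- \frac{145671}{-130906} - 91569 = \left(-145671\right) \left(- \frac{1}{130906}\right) - 91569 = \frac{145671}{130906} - 91569 = - \frac{11986785843}{130906}$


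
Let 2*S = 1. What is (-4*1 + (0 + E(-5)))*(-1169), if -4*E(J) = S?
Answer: 38577/8 ≈ 4822.1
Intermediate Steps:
S = ½ (S = (½)*1 = ½ ≈ 0.50000)
E(J) = -⅛ (E(J) = -¼*½ = -⅛)
(-4*1 + (0 + E(-5)))*(-1169) = (-4*1 + (0 - ⅛))*(-1169) = (-4 - ⅛)*(-1169) = -33/8*(-1169) = 38577/8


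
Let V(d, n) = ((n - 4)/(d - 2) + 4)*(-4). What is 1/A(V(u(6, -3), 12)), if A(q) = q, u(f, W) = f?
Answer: -1/24 ≈ -0.041667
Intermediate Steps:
V(d, n) = -16 - 4*(-4 + n)/(-2 + d) (V(d, n) = ((-4 + n)/(-2 + d) + 4)*(-4) = (4 + (-4 + n)/(-2 + d))*(-4) = -16 - 4*(-4 + n)/(-2 + d))
1/A(V(u(6, -3), 12)) = 1/(4*(12 - 1*12 - 4*6)/(-2 + 6)) = 1/(4*(12 - 12 - 24)/4) = 1/(4*(¼)*(-24)) = 1/(-24) = -1/24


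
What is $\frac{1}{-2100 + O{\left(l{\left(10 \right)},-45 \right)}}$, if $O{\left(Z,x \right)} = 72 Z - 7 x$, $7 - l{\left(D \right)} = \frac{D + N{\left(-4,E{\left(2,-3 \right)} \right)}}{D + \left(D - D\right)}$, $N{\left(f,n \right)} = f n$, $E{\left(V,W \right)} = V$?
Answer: $- \frac{5}{6477} \approx -0.00077196$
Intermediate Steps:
$l{\left(D \right)} = 7 - \frac{-8 + D}{D}$ ($l{\left(D \right)} = 7 - \frac{D - 8}{D + \left(D - D\right)} = 7 - \frac{D - 8}{D + 0} = 7 - \frac{-8 + D}{D}$)
$O{\left(Z,x \right)} = - 7 x + 72 Z$
$\frac{1}{-2100 + O{\left(l{\left(10 \right)},-45 \right)}} = \frac{1}{-2100 - \left(-315 - 72 \left(6 + \frac{8}{10}\right)\right)} = \frac{1}{-2100 + \left(315 + 72 \left(6 + 8 \cdot \frac{1}{10}\right)\right)} = \frac{1}{-2100 + \left(315 + 72 \left(6 + \frac{4}{5}\right)\right)} = \frac{1}{-2100 + \left(315 + 72 \cdot \frac{34}{5}\right)} = \frac{1}{-2100 + \left(315 + \frac{2448}{5}\right)} = \frac{1}{-2100 + \frac{4023}{5}} = \frac{1}{- \frac{6477}{5}} = - \frac{5}{6477}$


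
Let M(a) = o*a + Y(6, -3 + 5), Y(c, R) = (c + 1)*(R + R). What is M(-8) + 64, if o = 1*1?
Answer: 84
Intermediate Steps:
o = 1
Y(c, R) = 2*R*(1 + c) (Y(c, R) = (1 + c)*(2*R) = 2*R*(1 + c))
M(a) = 28 + a (M(a) = 1*a + 2*(-3 + 5)*(1 + 6) = a + 2*2*7 = a + 28 = 28 + a)
M(-8) + 64 = (28 - 8) + 64 = 20 + 64 = 84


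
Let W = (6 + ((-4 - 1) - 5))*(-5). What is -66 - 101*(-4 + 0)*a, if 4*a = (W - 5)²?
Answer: 22659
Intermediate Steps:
W = 20 (W = (6 + (-5 - 5))*(-5) = (6 - 10)*(-5) = -4*(-5) = 20)
a = 225/4 (a = (20 - 5)²/4 = (¼)*15² = (¼)*225 = 225/4 ≈ 56.250)
-66 - 101*(-4 + 0)*a = -66 - 101*(-4 + 0)*225/4 = -66 - (-404)*225/4 = -66 - 101*(-225) = -66 + 22725 = 22659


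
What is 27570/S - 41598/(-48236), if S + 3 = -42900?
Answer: 75802079/344911518 ≈ 0.21977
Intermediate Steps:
S = -42903 (S = -3 - 42900 = -42903)
27570/S - 41598/(-48236) = 27570/(-42903) - 41598/(-48236) = 27570*(-1/42903) - 41598*(-1/48236) = -9190/14301 + 20799/24118 = 75802079/344911518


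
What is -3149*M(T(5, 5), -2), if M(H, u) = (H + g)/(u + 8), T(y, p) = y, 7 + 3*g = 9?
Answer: -53533/18 ≈ -2974.1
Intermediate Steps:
g = ⅔ (g = -7/3 + (⅓)*9 = -7/3 + 3 = ⅔ ≈ 0.66667)
M(H, u) = (⅔ + H)/(8 + u) (M(H, u) = (H + ⅔)/(u + 8) = (⅔ + H)/(8 + u))
-3149*M(T(5, 5), -2) = -3149*(⅔ + 5)/(8 - 2) = -3149*17/(6*3) = -3149*17/18 = -53533/18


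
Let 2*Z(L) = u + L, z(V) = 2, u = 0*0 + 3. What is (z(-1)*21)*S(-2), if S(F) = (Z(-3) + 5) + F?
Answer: 126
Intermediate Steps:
u = 3 (u = 0 + 3 = 3)
Z(L) = 3/2 + L/2 (Z(L) = (3 + L)/2 = 3/2 + L/2)
S(F) = 5 + F (S(F) = ((3/2 + (1/2)*(-3)) + 5) + F = ((3/2 - 3/2) + 5) + F = (0 + 5) + F = 5 + F)
(z(-1)*21)*S(-2) = (2*21)*(5 - 2) = 42*3 = 126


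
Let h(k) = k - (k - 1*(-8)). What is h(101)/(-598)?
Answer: 4/299 ≈ 0.013378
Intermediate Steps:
h(k) = -8 (h(k) = k - (k + 8) = k - (8 + k) = k + (-8 - k) = -8)
h(101)/(-598) = -8/(-598) = -8*(-1/598) = 4/299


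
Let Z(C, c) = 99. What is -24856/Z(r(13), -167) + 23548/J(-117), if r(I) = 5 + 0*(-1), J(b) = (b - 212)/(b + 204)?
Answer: -30142364/4653 ≈ -6478.0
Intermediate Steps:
J(b) = (-212 + b)/(204 + b)
r(I) = 5 (r(I) = 5 + 0 = 5)
-24856/Z(r(13), -167) + 23548/J(-117) = -24856/99 + 23548/(((-212 - 117)/(204 - 117))) = -24856*1/99 + 23548/((-329/87)) = -24856/99 + 23548/(((1/87)*(-329))) = -24856/99 + 23548/(-329/87) = -24856/99 + 23548*(-87/329) = -24856/99 - 292668/47 = -30142364/4653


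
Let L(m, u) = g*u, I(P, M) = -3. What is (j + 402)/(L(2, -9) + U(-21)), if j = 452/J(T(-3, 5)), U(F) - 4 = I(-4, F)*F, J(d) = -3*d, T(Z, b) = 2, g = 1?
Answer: 490/87 ≈ 5.6322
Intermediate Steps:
L(m, u) = u (L(m, u) = 1*u = u)
U(F) = 4 - 3*F
j = -226/3 (j = 452/((-3*2)) = 452/(-6) = 452*(-⅙) = -226/3 ≈ -75.333)
(j + 402)/(L(2, -9) + U(-21)) = (-226/3 + 402)/(-9 + (4 - 3*(-21))) = 980/(3*(-9 + (4 + 63))) = 980/(3*(-9 + 67)) = (980/3)/58 = (980/3)*(1/58) = 490/87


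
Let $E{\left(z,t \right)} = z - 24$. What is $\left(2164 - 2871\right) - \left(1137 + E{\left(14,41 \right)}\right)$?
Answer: $-1834$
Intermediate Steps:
$E{\left(z,t \right)} = -24 + z$
$\left(2164 - 2871\right) - \left(1137 + E{\left(14,41 \right)}\right) = \left(2164 - 2871\right) - 1127 = -707 - 1127 = -1834$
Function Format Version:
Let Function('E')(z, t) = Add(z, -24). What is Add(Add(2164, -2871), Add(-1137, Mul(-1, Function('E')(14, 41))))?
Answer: -1834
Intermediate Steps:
Function('E')(z, t) = Add(-24, z)
Add(Add(2164, -2871), Add(-1137, Mul(-1, Function('E')(14, 41)))) = Add(Add(2164, -2871), Add(-1137, Mul(-1, Add(-24, 14)))) = Add(-707, Add(-1137, Mul(-1, -10))) = Add(-707, Add(-1137, 10)) = Add(-707, -1127) = -1834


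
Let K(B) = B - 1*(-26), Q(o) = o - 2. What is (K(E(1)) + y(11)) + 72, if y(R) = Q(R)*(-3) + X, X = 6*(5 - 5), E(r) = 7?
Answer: 78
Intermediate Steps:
Q(o) = -2 + o
X = 0 (X = 6*0 = 0)
y(R) = 6 - 3*R (y(R) = (-2 + R)*(-3) + 0 = (6 - 3*R) + 0 = 6 - 3*R)
K(B) = 26 + B (K(B) = B + 26 = 26 + B)
(K(E(1)) + y(11)) + 72 = ((26 + 7) + (6 - 3*11)) + 72 = (33 + (6 - 33)) + 72 = (33 - 27) + 72 = 6 + 72 = 78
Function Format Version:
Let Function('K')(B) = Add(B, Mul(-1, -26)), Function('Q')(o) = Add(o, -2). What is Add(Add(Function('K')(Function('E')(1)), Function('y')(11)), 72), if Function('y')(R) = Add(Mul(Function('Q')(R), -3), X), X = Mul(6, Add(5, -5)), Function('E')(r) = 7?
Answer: 78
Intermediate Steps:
Function('Q')(o) = Add(-2, o)
X = 0 (X = Mul(6, 0) = 0)
Function('y')(R) = Add(6, Mul(-3, R)) (Function('y')(R) = Add(Mul(Add(-2, R), -3), 0) = Add(Add(6, Mul(-3, R)), 0) = Add(6, Mul(-3, R)))
Function('K')(B) = Add(26, B) (Function('K')(B) = Add(B, 26) = Add(26, B))
Add(Add(Function('K')(Function('E')(1)), Function('y')(11)), 72) = Add(Add(Add(26, 7), Add(6, Mul(-3, 11))), 72) = Add(Add(33, Add(6, -33)), 72) = Add(Add(33, -27), 72) = Add(6, 72) = 78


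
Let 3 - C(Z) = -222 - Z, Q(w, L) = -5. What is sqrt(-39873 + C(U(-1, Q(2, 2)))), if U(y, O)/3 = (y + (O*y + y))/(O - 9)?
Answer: I*sqrt(7771134)/14 ≈ 199.12*I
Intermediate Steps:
U(y, O) = 3*(2*y + O*y)/(-9 + O) (U(y, O) = 3*((y + (O*y + y))/(O - 9)) = 3*((y + (y + O*y))/(-9 + O)) = 3*((2*y + O*y)/(-9 + O)) = 3*(2*y + O*y)/(-9 + O))
C(Z) = 225 + Z (C(Z) = 3 - (-222 - Z) = 3 + (222 + Z) = 225 + Z)
sqrt(-39873 + C(U(-1, Q(2, 2)))) = sqrt(-39873 + (225 + 3*(-1)*(2 - 5)/(-9 - 5))) = sqrt(-39873 + (225 + 3*(-1)*(-3)/(-14))) = sqrt(-39873 + (225 + 3*(-1)*(-1/14)*(-3))) = sqrt(-39873 + (225 - 9/14)) = sqrt(-39873 + 3141/14) = sqrt(-555081/14) = I*sqrt(7771134)/14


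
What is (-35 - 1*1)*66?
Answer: -2376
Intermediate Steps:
(-35 - 1*1)*66 = (-35 - 1)*66 = -36*66 = -2376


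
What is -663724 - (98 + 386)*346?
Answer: -831188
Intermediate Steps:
-663724 - (98 + 386)*346 = -663724 - 484*346 = -663724 - 1*167464 = -663724 - 167464 = -831188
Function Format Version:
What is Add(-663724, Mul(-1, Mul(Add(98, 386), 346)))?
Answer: -831188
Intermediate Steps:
Add(-663724, Mul(-1, Mul(Add(98, 386), 346))) = Add(-663724, Mul(-1, Mul(484, 346))) = Add(-663724, Mul(-1, 167464)) = Add(-663724, -167464) = -831188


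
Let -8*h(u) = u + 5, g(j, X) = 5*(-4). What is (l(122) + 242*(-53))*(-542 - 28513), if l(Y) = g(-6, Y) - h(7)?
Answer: 746393895/2 ≈ 3.7320e+8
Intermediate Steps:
g(j, X) = -20
h(u) = -5/8 - u/8 (h(u) = -(u + 5)/8 = -(5 + u)/8 = -5/8 - u/8)
l(Y) = -37/2 (l(Y) = -20 - (-5/8 - ⅛*7) = -20 - (-5/8 - 7/8) = -20 - 1*(-3/2) = -20 + 3/2 = -37/2)
(l(122) + 242*(-53))*(-542 - 28513) = (-37/2 + 242*(-53))*(-542 - 28513) = (-37/2 - 12826)*(-29055) = -25689/2*(-29055) = 746393895/2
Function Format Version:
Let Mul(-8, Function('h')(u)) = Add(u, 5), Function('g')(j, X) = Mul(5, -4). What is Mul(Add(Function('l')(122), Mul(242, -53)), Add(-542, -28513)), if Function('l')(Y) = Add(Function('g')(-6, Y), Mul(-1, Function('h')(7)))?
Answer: Rational(746393895, 2) ≈ 3.7320e+8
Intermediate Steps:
Function('g')(j, X) = -20
Function('h')(u) = Add(Rational(-5, 8), Mul(Rational(-1, 8), u)) (Function('h')(u) = Mul(Rational(-1, 8), Add(u, 5)) = Mul(Rational(-1, 8), Add(5, u)) = Add(Rational(-5, 8), Mul(Rational(-1, 8), u)))
Function('l')(Y) = Rational(-37, 2) (Function('l')(Y) = Add(-20, Mul(-1, Add(Rational(-5, 8), Mul(Rational(-1, 8), 7)))) = Add(-20, Mul(-1, Add(Rational(-5, 8), Rational(-7, 8)))) = Add(-20, Mul(-1, Rational(-3, 2))) = Add(-20, Rational(3, 2)) = Rational(-37, 2))
Mul(Add(Function('l')(122), Mul(242, -53)), Add(-542, -28513)) = Mul(Add(Rational(-37, 2), Mul(242, -53)), Add(-542, -28513)) = Mul(Add(Rational(-37, 2), -12826), -29055) = Mul(Rational(-25689, 2), -29055) = Rational(746393895, 2)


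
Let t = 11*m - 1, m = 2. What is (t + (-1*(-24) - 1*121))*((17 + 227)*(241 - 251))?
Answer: 185440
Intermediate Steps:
t = 21 (t = 11*2 - 1 = 22 - 1 = 21)
(t + (-1*(-24) - 1*121))*((17 + 227)*(241 - 251)) = (21 + (-1*(-24) - 1*121))*((17 + 227)*(241 - 251)) = (21 + (24 - 121))*(244*(-10)) = (21 - 97)*(-2440) = -76*(-2440) = 185440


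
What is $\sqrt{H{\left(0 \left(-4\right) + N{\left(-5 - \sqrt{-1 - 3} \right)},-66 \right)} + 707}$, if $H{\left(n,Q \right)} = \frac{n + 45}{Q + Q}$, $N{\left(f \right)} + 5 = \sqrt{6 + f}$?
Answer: $\frac{\sqrt{3078372 - 33 \sqrt{1 - 2 i}}}{66} \approx 26.584 + 0.00011202 i$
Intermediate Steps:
$N{\left(f \right)} = -5 + \sqrt{6 + f}$
$H{\left(n,Q \right)} = \frac{45 + n}{2 Q}$
$\sqrt{H{\left(0 \left(-4\right) + N{\left(-5 - \sqrt{-1 - 3} \right)},-66 \right)} + 707} = \sqrt{\frac{45 + \left(0 \left(-4\right) - \left(5 - \sqrt{6 - \left(5 + \sqrt{-1 - 3}\right)}\right)\right)}{2 \left(-66\right)} + 707} = \sqrt{\frac{1}{2} \left(- \frac{1}{66}\right) \left(45 - \left(5 - \sqrt{6 - \left(5 + \sqrt{-4}\right)}\right)\right) + 707} = \sqrt{\frac{1}{2} \left(- \frac{1}{66}\right) \left(45 - \left(5 - \sqrt{6 - \left(5 + 2 i\right)}\right)\right) + 707} = \sqrt{\frac{1}{2} \left(- \frac{1}{66}\right) \left(45 - \left(5 - \sqrt{1 - 2 i}\right)\right) + 707} = \sqrt{\frac{1}{2} \left(- \frac{1}{66}\right) \left(40 + \sqrt{1 - 2 i}\right) + 707} = \sqrt{\left(- \frac{10}{33} - \frac{\sqrt{1 - 2 i}}{132}\right) + 707} = \sqrt{\frac{23321}{33} - \frac{\sqrt{1 - 2 i}}{132}}$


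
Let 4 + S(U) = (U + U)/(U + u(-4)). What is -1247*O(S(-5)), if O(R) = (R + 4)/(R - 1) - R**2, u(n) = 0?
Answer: 17458/3 ≈ 5819.3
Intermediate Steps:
S(U) = -2 (S(U) = -4 + (U + U)/(U + 0) = -4 + (2*U)/U = -4 + 2 = -2)
O(R) = -R**2 + (4 + R)/(-1 + R) (O(R) = (4 + R)/(-1 + R) - R**2 = -R**2 + (4 + R)/(-1 + R))
-1247*O(S(-5)) = -1247*(4 - 2 + (-2)**2 - 1*(-2)**3)/(-1 - 2) = -1247*(4 - 2 + 4 - 1*(-8))/(-3) = -(-1247)*(4 - 2 + 4 + 8)/3 = -(-1247)*14/3 = -1247*(-14/3) = 17458/3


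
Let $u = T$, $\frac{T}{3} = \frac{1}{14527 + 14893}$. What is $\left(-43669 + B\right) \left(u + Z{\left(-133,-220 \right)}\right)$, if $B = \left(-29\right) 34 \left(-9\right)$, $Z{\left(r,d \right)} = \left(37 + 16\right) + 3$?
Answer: $- \frac{11465112557}{5884} \approx -1.9485 \cdot 10^{6}$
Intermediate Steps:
$T = \frac{3}{29420}$ ($T = \frac{3}{14527 + 14893} = \frac{3}{29420} \approx 0.00010197$)
$Z{\left(r,d \right)} = 56$ ($Z{\left(r,d \right)} = 53 + 3 = 56$)
$u = \frac{3}{29420} \approx 0.00010197$
$B = 8874$ ($B = \left(-986\right) \left(-9\right) = 8874$)
$\left(-43669 + B\right) \left(u + Z{\left(-133,-220 \right)}\right) = \left(-43669 + 8874\right) \left(\frac{3}{29420} + 56\right) = \left(-34795\right) \frac{1647523}{29420} = - \frac{11465112557}{5884}$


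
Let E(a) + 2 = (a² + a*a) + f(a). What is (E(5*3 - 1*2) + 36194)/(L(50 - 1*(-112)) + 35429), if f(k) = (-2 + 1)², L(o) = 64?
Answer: 12177/11831 ≈ 1.0292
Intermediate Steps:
f(k) = 1 (f(k) = (-1)² = 1)
E(a) = -1 + 2*a² (E(a) = -2 + ((a² + a*a) + 1) = -2 + ((a² + a²) + 1) = -2 + (2*a² + 1) = -2 + (1 + 2*a²) = -1 + 2*a²)
(E(5*3 - 1*2) + 36194)/(L(50 - 1*(-112)) + 35429) = ((-1 + 2*(5*3 - 1*2)²) + 36194)/(64 + 35429) = ((-1 + 2*(15 - 2)²) + 36194)/35493 = ((-1 + 2*13²) + 36194)*(1/35493) = ((-1 + 2*169) + 36194)*(1/35493) = ((-1 + 338) + 36194)*(1/35493) = (337 + 36194)*(1/35493) = 36531*(1/35493) = 12177/11831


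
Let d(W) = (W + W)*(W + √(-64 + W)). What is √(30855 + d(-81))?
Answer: √(43977 - 162*I*√145) ≈ 209.76 - 4.65*I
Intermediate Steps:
d(W) = 2*W*(W + √(-64 + W)) (d(W) = (2*W)*(W + √(-64 + W)) = 2*W*(W + √(-64 + W)))
√(30855 + d(-81)) = √(30855 + 2*(-81)*(-81 + √(-64 - 81))) = √(30855 + 2*(-81)*(-81 + √(-145))) = √(30855 + 2*(-81)*(-81 + I*√145)) = √(30855 + (13122 - 162*I*√145)) = √(43977 - 162*I*√145)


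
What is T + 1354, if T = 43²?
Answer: 3203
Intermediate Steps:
T = 1849
T + 1354 = 1849 + 1354 = 3203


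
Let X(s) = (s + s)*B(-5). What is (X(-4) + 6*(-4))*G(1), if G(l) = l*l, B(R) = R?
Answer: 16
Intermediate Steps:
G(l) = l**2
X(s) = -10*s (X(s) = (s + s)*(-5) = (2*s)*(-5) = -10*s)
(X(-4) + 6*(-4))*G(1) = (-10*(-4) + 6*(-4))*1**2 = (40 - 24)*1 = 16*1 = 16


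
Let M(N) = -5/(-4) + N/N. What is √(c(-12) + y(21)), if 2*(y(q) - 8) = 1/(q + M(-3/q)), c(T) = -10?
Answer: 2*I*√4278/93 ≈ 1.4066*I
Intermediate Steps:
M(N) = 9/4 (M(N) = -5*(-¼) + 1 = 5/4 + 1 = 9/4)
y(q) = 8 + 1/(2*(9/4 + q)) (y(q) = 8 + 1/(2*(q + 9/4)) = 8 + 1/(2*(9/4 + q)))
√(c(-12) + y(21)) = √(-10 + 2*(37 + 16*21)/(9 + 4*21)) = √(-10 + 2*(37 + 336)/(9 + 84)) = √(-10 + 2*373/93) = √(-10 + 2*(1/93)*373) = √(-10 + 746/93) = √(-184/93) = 2*I*√4278/93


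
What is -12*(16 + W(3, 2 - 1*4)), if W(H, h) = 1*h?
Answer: -168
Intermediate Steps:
W(H, h) = h
-12*(16 + W(3, 2 - 1*4)) = -12*(16 + (2 - 1*4)) = -12*(16 + (2 - 4)) = -12*(16 - 2) = -12*14 = -168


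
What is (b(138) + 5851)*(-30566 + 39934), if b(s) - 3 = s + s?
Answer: 57425840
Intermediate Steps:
b(s) = 3 + 2*s (b(s) = 3 + (s + s) = 3 + 2*s)
(b(138) + 5851)*(-30566 + 39934) = ((3 + 2*138) + 5851)*(-30566 + 39934) = ((3 + 276) + 5851)*9368 = (279 + 5851)*9368 = 6130*9368 = 57425840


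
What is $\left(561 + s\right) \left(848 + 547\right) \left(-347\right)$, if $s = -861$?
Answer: $145219500$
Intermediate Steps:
$\left(561 + s\right) \left(848 + 547\right) \left(-347\right) = \left(561 - 861\right) \left(848 + 547\right) \left(-347\right) = \left(-300\right) 1395 \left(-347\right) = \left(-418500\right) \left(-347\right) = 145219500$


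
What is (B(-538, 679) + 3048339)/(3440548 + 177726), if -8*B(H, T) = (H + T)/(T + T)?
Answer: 33117154755/39308928736 ≈ 0.84248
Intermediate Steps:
B(H, T) = -(H + T)/(16*T) (B(H, T) = -(H + T)/(8*(T + T)) = -(H + T)/(8*(2*T)) = -(H + T)*1/(2*T)/8 = -(H + T)/(16*T))
(B(-538, 679) + 3048339)/(3440548 + 177726) = ((1/16)*(-1*(-538) - 1*679)/679 + 3048339)/(3440548 + 177726) = ((1/16)*(1/679)*(538 - 679) + 3048339)/3618274 = ((1/16)*(1/679)*(-141) + 3048339)*(1/3618274) = (-141/10864 + 3048339)*(1/3618274) = (33117154755/10864)*(1/3618274) = 33117154755/39308928736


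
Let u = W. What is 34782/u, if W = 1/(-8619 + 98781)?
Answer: 3136014684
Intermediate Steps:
W = 1/90162 ≈ 1.1091e-5
u = 1/90162 ≈ 1.1091e-5
34782/u = 34782/(1/90162) = 34782*90162 = 3136014684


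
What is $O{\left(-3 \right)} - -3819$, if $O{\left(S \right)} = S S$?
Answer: $3828$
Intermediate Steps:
$O{\left(S \right)} = S^{2}$
$O{\left(-3 \right)} - -3819 = \left(-3\right)^{2} - -3819 = 9 + 3819 = 3828$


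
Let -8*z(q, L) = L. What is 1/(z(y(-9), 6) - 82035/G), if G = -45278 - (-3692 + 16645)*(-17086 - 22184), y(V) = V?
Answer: -508619032/381546309 ≈ -1.3330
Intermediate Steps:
z(q, L) = -L/8
G = 508619032 (G = -45278 - 12953*(-39270) = -45278 - 1*(-508664310) = -45278 + 508664310 = 508619032)
1/(z(y(-9), 6) - 82035/G) = 1/(-1/8*6 - 82035/508619032) = 1/(-3/4 - 82035*1/508619032) = 1/(-3/4 - 82035/508619032) = 1/(-381546309/508619032) = -508619032/381546309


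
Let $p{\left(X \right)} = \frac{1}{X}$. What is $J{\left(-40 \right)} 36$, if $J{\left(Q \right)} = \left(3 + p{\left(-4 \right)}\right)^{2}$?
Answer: $\frac{1089}{4} \approx 272.25$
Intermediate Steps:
$J{\left(Q \right)} = \frac{121}{16}$ ($J{\left(Q \right)} = \left(3 + \frac{1}{-4}\right)^{2} = \left(3 - \frac{1}{4}\right)^{2} = \left(\frac{11}{4}\right)^{2} = \frac{121}{16}$)
$J{\left(-40 \right)} 36 = \frac{121}{16} \cdot 36 = \frac{1089}{4}$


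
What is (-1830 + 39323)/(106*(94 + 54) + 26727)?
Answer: 37493/42415 ≈ 0.88396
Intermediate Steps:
(-1830 + 39323)/(106*(94 + 54) + 26727) = 37493/(106*148 + 26727) = 37493/(15688 + 26727) = 37493/42415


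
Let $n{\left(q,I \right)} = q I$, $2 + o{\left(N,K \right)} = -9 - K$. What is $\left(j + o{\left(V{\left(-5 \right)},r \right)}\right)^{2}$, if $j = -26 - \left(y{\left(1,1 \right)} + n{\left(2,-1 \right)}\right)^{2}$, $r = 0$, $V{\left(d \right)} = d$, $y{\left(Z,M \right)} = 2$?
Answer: $1369$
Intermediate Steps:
$o{\left(N,K \right)} = -11 - K$ ($o{\left(N,K \right)} = -2 - \left(9 + K\right) = -11 - K$)
$n{\left(q,I \right)} = I q$
$j = -26$ ($j = -26 - \left(2 - 2\right)^{2} = -26 - 0^{2} = -26 - 0 = -26 + 0 = -26$)
$\left(j + o{\left(V{\left(-5 \right)},r \right)}\right)^{2} = \left(-26 - 11\right)^{2} = \left(-37\right)^{2} = 1369$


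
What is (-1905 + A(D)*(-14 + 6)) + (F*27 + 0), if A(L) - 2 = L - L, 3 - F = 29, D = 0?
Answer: -2623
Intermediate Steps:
F = -26 (F = 3 - 1*29 = 3 - 29 = -26)
A(L) = 2 (A(L) = 2 + (L - L) = 2 + 0 = 2)
(-1905 + A(D)*(-14 + 6)) + (F*27 + 0) = (-1905 + 2*(-14 + 6)) + (-26*27 + 0) = (-1905 + 2*(-8)) + (-702 + 0) = (-1905 - 16) - 702 = -1921 - 702 = -2623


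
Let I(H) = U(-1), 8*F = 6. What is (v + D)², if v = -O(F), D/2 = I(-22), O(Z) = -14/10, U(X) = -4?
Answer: 1089/25 ≈ 43.560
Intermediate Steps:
F = ¾ (F = (⅛)*6 = ¾ ≈ 0.75000)
O(Z) = -7/5 (O(Z) = -14*⅒ = -7/5)
I(H) = -4
D = -8 (D = 2*(-4) = -8)
v = 7/5 (v = -1*(-7/5) = 7/5 ≈ 1.4000)
(v + D)² = (7/5 - 8)² = (-33/5)² = 1089/25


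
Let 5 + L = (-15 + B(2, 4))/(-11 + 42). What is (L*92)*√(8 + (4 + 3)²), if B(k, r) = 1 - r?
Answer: -15916*√57/31 ≈ -3876.2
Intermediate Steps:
L = -173/31 (L = -5 + (-15 + (1 - 1*4))/(-11 + 42) = -5 + (-15 + (1 - 4))/31 = -5 + (-15 - 3)*(1/31) = -5 - 18*1/31 = -5 - 18/31 = -173/31 ≈ -5.5806)
(L*92)*√(8 + (4 + 3)²) = (-173/31*92)*√(8 + (4 + 3)²) = -15916*√(8 + 7²)/31 = -15916*√(8 + 49)/31 = -15916*√57/31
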